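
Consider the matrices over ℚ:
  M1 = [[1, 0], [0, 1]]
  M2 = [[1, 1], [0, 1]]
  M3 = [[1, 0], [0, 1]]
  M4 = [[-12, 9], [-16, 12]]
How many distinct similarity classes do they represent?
Characteristic polynomials: χ_{M1} = (x - 1)^2, χ_{M2} = (x - 1)^2, χ_{M3} = (x - 1)^2, χ_{M4} = x^2.

{M1, M3}: invariant factors x - 1, x - 1.

{M2}: invariant factors (x - 1)^2.

{M4}: invariant factors x^2.

Matrices are similar if and only if their invariant-factor lists agree; the partition into similarity classes is {M1, M3}, {M2}, {M4}.

3 classes: {M1, M3}, {M2}, {M4}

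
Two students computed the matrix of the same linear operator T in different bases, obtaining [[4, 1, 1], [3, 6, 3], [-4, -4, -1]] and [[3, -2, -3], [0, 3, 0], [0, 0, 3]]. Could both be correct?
Two matrices over a field are similar if and only if they have the same invariant factors.

Both A and B have characteristic polynomial (x - 3)^3 and minimal polynomial (x - 3)^2. Computing further, both have invariant factors x - 3, (x - 3)^2. Hence A and B are similar.

Yes.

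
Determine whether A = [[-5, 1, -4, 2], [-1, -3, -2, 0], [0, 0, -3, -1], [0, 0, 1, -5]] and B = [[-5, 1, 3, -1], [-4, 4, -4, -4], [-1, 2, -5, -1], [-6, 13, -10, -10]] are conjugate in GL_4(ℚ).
Two matrices over a field are similar if and only if they have the same invariant factors.

Both A and B have characteristic polynomial (x + 4)^4 and minimal polynomial (x + 4)^2. Computing further, both have invariant factors (x + 4)^2, (x + 4)^2. Hence A and B are similar.

Yes.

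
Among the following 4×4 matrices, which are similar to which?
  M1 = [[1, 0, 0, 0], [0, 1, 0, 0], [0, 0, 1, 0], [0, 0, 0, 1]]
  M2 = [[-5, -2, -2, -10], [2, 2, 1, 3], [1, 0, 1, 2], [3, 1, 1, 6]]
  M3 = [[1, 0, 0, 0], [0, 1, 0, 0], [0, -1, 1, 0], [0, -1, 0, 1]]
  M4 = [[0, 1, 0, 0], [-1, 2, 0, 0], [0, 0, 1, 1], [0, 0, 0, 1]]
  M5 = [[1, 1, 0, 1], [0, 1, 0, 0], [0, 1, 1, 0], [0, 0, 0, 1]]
Characteristic polynomials: χ_{M1} = (x - 1)^4, χ_{M2} = (x - 1)^4, χ_{M3} = (x - 1)^4, χ_{M4} = (x - 1)^4, χ_{M5} = (x - 1)^4.

{M1}: invariant factors x - 1, x - 1, x - 1, x - 1.

{M2, M4, M5}: invariant factors (x - 1)^2, (x - 1)^2.

{M3}: invariant factors x - 1, x - 1, (x - 1)^2.

Matrices are similar if and only if their invariant-factor lists agree; the partition into similarity classes is {M1}, {M2, M4, M5}, {M3}.

3 classes: {M1}, {M2, M4, M5}, {M3}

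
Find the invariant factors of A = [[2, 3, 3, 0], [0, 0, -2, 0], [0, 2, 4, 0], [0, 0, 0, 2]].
The Jordan structure of A has elementary divisors (x - 2)^2, (x - 2), (x - 2). Arranging the block sizes at each eigenvalue in decreasing order and taking row products gives the invariant factors.

Invariant factors (smallest first, each dividing the next): x - 2, x - 2, (x - 2)^2.

Check: the last factor (x - 2)^2 is the minimal polynomial, and the product (x - 2)^4 is the characteristic polynomial.

x - 2, x - 2, (x - 2)^2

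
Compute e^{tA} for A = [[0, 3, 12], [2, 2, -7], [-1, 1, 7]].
e^{tA} = [[(3*t^2 - 6*t + 2)*e^{3*t}/2, 3*t*e^{3*t}, 3*t*(8 - 3*t)*e^{3*t}/2], [t*(4 - t)*e^{3*t}/2, (1 - t)*e^{3*t}, t*(3*t - 14)*e^{3*t}/2], [t*(t - 2)*e^{3*t}/2, t*e^{3*t}, (-3*t^2 + 8*t + 2)*e^{3*t}/2]]

A has Jordan form J = [[3, 1, 0], [0, 3, 1], [0, 0, 3]] with A = PJP^{-1}, so e^{tA} = P e^{tJ} P^{-1}.

For a Jordan block J_k(λ), e^{tJ_k(λ)} = e^{λt} · (I + tN + t^2 N^2/2! + ... + t^{k-1} N^{k-1}/(k-1)!) where N is the nilpotent superdiagonal part.

Assembling the blocks and conjugating back gives the entries of e^{tA} as shown above.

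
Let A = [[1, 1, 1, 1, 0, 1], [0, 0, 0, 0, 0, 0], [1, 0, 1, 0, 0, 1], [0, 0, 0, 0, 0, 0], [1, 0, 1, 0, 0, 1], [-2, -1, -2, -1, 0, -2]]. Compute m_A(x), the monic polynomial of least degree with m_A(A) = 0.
The characteristic polynomial factors as x^6. The minimal polynomial is ∏(x - λ)^{k_λ} where k_λ is the size of the largest Jordan block at λ.

For λ = 0: rank(A) = 2, and the largest Jordan block has size 2 (the smallest k with rank(A^k) = rank(A^(k+1))).

So m_A(x) = x^2.

m_A(x) = x^2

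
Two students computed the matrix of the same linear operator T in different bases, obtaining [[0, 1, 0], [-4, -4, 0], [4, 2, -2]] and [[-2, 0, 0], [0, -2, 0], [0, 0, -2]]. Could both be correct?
No.

Both have characteristic polynomial (x + 2)^3, but the minimal polynomial of A is (x + 2)^2 while the minimal polynomial of B is x + 2. The minimal polynomial is a similarity invariant, so A and B are not similar.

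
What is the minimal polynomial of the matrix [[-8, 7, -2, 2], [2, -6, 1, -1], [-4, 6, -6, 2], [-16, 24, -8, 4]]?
The characteristic polynomial factors as (x + 4)^4. The minimal polynomial is ∏(x - λ)^{k_λ} where k_λ is the size of the largest Jordan block at λ.

For λ = -4: rank(A + 4I) = 2, and the largest Jordan block has size 3 (the smallest k with rank((A + 4I)^k) = rank((A + 4I)^(k+1))).

So m_A(x) = (x + 4)^3.

m_A(x) = (x + 4)^3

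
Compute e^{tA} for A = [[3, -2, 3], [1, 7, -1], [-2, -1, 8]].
A has Jordan form J = [[6, 1, 0], [0, 6, 1], [0, 0, 6]] with A = PJP^{-1}, so e^{tA} = P e^{tJ} P^{-1}.

For a Jordan block J_k(λ), e^{tJ_k(λ)} = e^{λt} · (I + tN + t^2 N^2/2! + ... + t^{k-1} N^{k-1}/(k-1)!) where N is the nilpotent superdiagonal part.

Assembling the blocks and conjugating back gives the entries of e^{tA} as shown above.

e^{tA} = [[(t^2 - 6*t + 2)*e^{6*t}/2, t*(t - 4)*e^{6*t}/2, t*(6 - t)*e^{6*t}/2], [t*e^{6*t}, (t + 1)*e^{6*t}, -t*e^{6*t}], [t*(t - 4)*e^{6*t}/2, t*(t - 2)*e^{6*t}/2, (-t^2 + 4*t + 2)*e^{6*t}/2]]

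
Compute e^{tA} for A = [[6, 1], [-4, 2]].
e^{tA} = [[(2*t + 1)*e^{4*t}, t*e^{4*t}], [-4*t*e^{4*t}, (1 - 2*t)*e^{4*t}]]

A has Jordan form J = [[4, 1], [0, 4]] with A = PJP^{-1}, so e^{tA} = P e^{tJ} P^{-1}.

For a Jordan block J_k(λ), e^{tJ_k(λ)} = e^{λt} · (I + tN + t^2 N^2/2! + ... + t^{k-1} N^{k-1}/(k-1)!) where N is the nilpotent superdiagonal part.

Assembling the blocks and conjugating back gives the entries of e^{tA} as shown above.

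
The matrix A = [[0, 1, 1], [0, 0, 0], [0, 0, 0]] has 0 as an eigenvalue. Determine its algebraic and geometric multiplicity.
algebraic multiplicity 3, geometric multiplicity 2

The characteristic polynomial is x^3, so the factor x appears with exponent 3: the algebraic multiplicity is 3.

rank(A) = 1, so the eigenspace has dimension 3 - 1 = 2: the geometric multiplicity is 2.

Since 2 < 3, A is not diagonalizable.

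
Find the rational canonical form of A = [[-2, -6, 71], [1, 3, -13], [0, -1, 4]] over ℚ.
The invariant factors of A (the non-unit diagonal entries of the Smith normal form of xI - A over ℚ[x]) are (x - 5)(x - 3)(x + 3), each dividing the next. The characteristic polynomial is their product, (x - 5)(x - 3)(x + 3).

The rational canonical form is the block-diagonal matrix of companion matrices C(f_i):
R = [[0, 0, -45], [1, 0, 9], [0, 1, 5]].

R = [[0, 0, -45], [1, 0, 9], [0, 1, 5]]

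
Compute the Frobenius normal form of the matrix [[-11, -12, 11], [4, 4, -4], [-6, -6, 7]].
R = [[0, 0, 4], [1, 0, 3], [0, 1, 0]]

The invariant factors of A (the non-unit diagonal entries of the Smith normal form of xI - A over ℚ[x]) are x^3 - 3x - 4, each dividing the next. The characteristic polynomial is their product, x^3 - 3x - 4.

The rational canonical form is the block-diagonal matrix of companion matrices C(f_i):
R = [[0, 0, 4], [1, 0, 3], [0, 1, 0]].

Note the characteristic polynomial does not split into linear factors over ℚ, so A has no Jordan form over ℚ; the rational canonical form exists over any field.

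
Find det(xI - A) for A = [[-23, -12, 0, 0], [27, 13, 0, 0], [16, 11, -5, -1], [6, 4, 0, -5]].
χ_A(x) = (x + 5)^4

xI - A = [[x + 23, 12, 0, 0], [-27, x - 13, 0, 0], [-16, -11, x + 5, 1], [-6, -4, 0, x + 5]].

Expanding det(xI - A) along the first row:
det(xI - A) = + (x + 23)·det([[x - 13, 0, 0], [-11, x + 5, 1], [-4, 0, x + 5]]) - (12)·det([[-27, 0, 0], [-16, x + 5, 1], [-6, 0, x + 5]]) + (0)·det([[-27, x - 13, 0], [-16, -11, 1], [-6, -4, x + 5]]) - (0)·det([[-27, x - 13, 0], [-16, -11, x + 5], [-6, -4, 0]]).

Evaluating gives χ_A(x) = x^4 + 20x^3 + 150x^2 + 500x + 625 = (x + 5)^4.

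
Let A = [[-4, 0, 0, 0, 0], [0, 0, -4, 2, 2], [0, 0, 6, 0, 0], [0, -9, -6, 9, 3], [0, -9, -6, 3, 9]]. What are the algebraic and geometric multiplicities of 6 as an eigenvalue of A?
The characteristic polynomial is (x - 6)^4(x + 4), so the factor x - 6 appears with exponent 4: the algebraic multiplicity is 4.

rank(A - 6I) = 2, so the eigenspace has dimension 5 - 2 = 3: the geometric multiplicity is 3.

Since 3 < 4, A is not diagonalizable.

algebraic multiplicity 4, geometric multiplicity 3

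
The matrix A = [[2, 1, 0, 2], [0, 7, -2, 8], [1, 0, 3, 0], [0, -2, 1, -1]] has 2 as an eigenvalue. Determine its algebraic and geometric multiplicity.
algebraic multiplicity 1, geometric multiplicity 1

The characteristic polynomial is (x - 3)^3(x - 2), so the factor x - 2 appears with exponent 1: the algebraic multiplicity is 1.

rank(A - 2I) = 3, so the eigenspace has dimension 4 - 3 = 1: the geometric multiplicity is 1.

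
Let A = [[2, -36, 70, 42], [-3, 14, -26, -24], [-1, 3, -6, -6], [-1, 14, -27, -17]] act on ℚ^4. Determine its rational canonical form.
The invariant factors of A (the non-unit diagonal entries of the Smith normal form of xI - A over ℚ[x]) are (x + 1)(x + 2)^3, each dividing the next. The characteristic polynomial is their product, (x + 1)(x + 2)^3.

The rational canonical form is the block-diagonal matrix of companion matrices C(f_i):
R = [[0, 0, 0, -8], [1, 0, 0, -20], [0, 1, 0, -18], [0, 0, 1, -7]].

R = [[0, 0, 0, -8], [1, 0, 0, -20], [0, 1, 0, -18], [0, 0, 1, -7]]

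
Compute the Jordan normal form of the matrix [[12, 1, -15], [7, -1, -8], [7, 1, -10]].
J = [[-2, 1, 0], [0, -2, 0], [0, 0, 5]]

The characteristic polynomial is det(xI - A) = (x - 5)(x + 2)^2, so the eigenvalues are -2 (algebraic multiplicity 2), 5 (algebraic multiplicity 1).

For λ = -2: rank(A + 2I) = 2, rank((A + 2I)^2) = 1. The eigenspace has dimension 3 - 2 = 1, so there is 1 Jordan block; the rank sequence gives block sizes [2].

For λ = 5: algebraic multiplicity 1 gives one 1×1 block.

Assembling the blocks gives the Jordan form J above.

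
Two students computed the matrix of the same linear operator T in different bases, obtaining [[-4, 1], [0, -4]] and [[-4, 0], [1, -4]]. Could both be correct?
Yes.

Two matrices over a field are similar if and only if they have the same invariant factors.

Both A and B have characteristic polynomial (x + 4)^2 and minimal polynomial (x + 4)^2. Computing further, both have invariant factors (x + 4)^2. Hence A and B are similar.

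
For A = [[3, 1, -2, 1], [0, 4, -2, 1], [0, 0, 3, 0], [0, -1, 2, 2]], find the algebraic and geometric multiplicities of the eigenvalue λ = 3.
algebraic multiplicity 4, geometric multiplicity 3

The characteristic polynomial is (x - 3)^4, so the factor x - 3 appears with exponent 4: the algebraic multiplicity is 4.

rank(A - 3I) = 1, so the eigenspace has dimension 4 - 1 = 3: the geometric multiplicity is 3.

Since 3 < 4, A is not diagonalizable.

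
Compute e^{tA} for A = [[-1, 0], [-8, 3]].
A has Jordan form J = [[-1, 0], [0, 3]] with A = PJP^{-1}, so e^{tA} = P e^{tJ} P^{-1}.

For a Jordan block J_k(λ), e^{tJ_k(λ)} = e^{λt} · (I + tN + t^2 N^2/2! + ... + t^{k-1} N^{k-1}/(k-1)!) where N is the nilpotent superdiagonal part.

Assembling the blocks and conjugating back gives the entries of e^{tA} as shown above.

e^{tA} = [[e^{-t}, 0], [2*(1 - e^{4*t})*e^{-t}, e^{3*t}]]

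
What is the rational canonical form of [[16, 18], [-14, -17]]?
The invariant factors of A (the non-unit diagonal entries of the Smith normal form of xI - A over ℚ[x]) are (x - 4)(x + 5), each dividing the next. The characteristic polynomial is their product, (x - 4)(x + 5).

The rational canonical form is the block-diagonal matrix of companion matrices C(f_i):
R = [[0, 20], [1, -1]].

R = [[0, 20], [1, -1]]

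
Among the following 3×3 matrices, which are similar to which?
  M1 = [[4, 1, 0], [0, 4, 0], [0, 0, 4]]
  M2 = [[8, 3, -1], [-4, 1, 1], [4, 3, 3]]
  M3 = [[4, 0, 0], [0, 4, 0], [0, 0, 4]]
2 classes: {M1, M2}, {M3}

Characteristic polynomials: χ_{M1} = (x - 4)^3, χ_{M2} = (x - 4)^3, χ_{M3} = (x - 4)^3.

{M1, M2}: invariant factors x - 4, (x - 4)^2.

{M3}: invariant factors x - 4, x - 4, x - 4.

Matrices are similar if and only if their invariant-factor lists agree; the partition into similarity classes is {M1, M2}, {M3}.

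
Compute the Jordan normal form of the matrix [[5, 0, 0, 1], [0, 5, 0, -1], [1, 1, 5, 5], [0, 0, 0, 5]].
J = [[5, 1, 0, 0], [0, 5, 0, 0], [0, 0, 5, 1], [0, 0, 0, 5]]

The characteristic polynomial is det(xI - A) = (x - 5)^4, so the eigenvalues are 5 (algebraic multiplicity 4).

For λ = 5: rank(A - 5I) = 2, rank((A - 5I)^2) = 0. The eigenspace has dimension 4 - 2 = 2, so there are 2 Jordan blocks; the rank sequence gives block sizes [2, 2].

Assembling the blocks gives the Jordan form J above.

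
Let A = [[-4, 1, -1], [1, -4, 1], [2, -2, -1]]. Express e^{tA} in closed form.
e^{tA} = [[(1 - t)*e^{-3*t}, t*e^{-3*t}, -t*e^{-3*t}], [t*e^{-3*t}, (1 - t)*e^{-3*t}, t*e^{-3*t}], [2*t*e^{-3*t}, -2*t*e^{-3*t}, (2*t + 1)*e^{-3*t}]]

A has Jordan form J = [[-3, 1, 0], [0, -3, 0], [0, 0, -3]] with A = PJP^{-1}, so e^{tA} = P e^{tJ} P^{-1}.

For a Jordan block J_k(λ), e^{tJ_k(λ)} = e^{λt} · (I + tN + t^2 N^2/2! + ... + t^{k-1} N^{k-1}/(k-1)!) where N is the nilpotent superdiagonal part.

Assembling the blocks and conjugating back gives the entries of e^{tA} as shown above.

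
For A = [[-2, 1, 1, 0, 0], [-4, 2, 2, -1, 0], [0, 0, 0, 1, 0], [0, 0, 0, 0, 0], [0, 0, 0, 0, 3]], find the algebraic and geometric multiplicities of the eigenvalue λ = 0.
algebraic multiplicity 4, geometric multiplicity 2

The characteristic polynomial is x^4(x - 3), so the factor x appears with exponent 4: the algebraic multiplicity is 4.

rank(A) = 3, so the eigenspace has dimension 5 - 3 = 2: the geometric multiplicity is 2.

Since 2 < 4, A is not diagonalizable.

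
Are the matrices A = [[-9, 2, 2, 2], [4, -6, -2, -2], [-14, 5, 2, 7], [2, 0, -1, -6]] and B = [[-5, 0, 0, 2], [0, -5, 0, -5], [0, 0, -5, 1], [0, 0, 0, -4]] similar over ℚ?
Both have characteristic polynomial (x + 4)(x + 5)^3, but the minimal polynomial of A is (x + 4)(x + 5)^2 while the minimal polynomial of B is (x + 4)(x + 5). The minimal polynomial is a similarity invariant, so A and B are not similar.

No.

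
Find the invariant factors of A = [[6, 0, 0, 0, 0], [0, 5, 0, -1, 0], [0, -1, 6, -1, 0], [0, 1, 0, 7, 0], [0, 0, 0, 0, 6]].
The Jordan structure of A has elementary divisors (x - 6)^2, (x - 6), (x - 6), (x - 6). Arranging the block sizes at each eigenvalue in decreasing order and taking row products gives the invariant factors.

Invariant factors (smallest first, each dividing the next): x - 6, x - 6, x - 6, (x - 6)^2.

Check: the last factor (x - 6)^2 is the minimal polynomial, and the product (x - 6)^5 is the characteristic polynomial.

x - 6, x - 6, x - 6, (x - 6)^2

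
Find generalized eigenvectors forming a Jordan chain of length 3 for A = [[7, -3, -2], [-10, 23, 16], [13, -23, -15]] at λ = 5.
v_1 = [[0, -1, 1]]^T, v_2 = [[1, -2, 3]]^T, v_3 = [[2, 2, -1]]^T

We seek v_1 ∈ ker((A - 5I)^3) \ ker((A - 5I)^2), then set v_{i+1} = (A - 5I) v_i.

One such chain is v_1 = [[0, -1, 1]]^T, v_2 = [[1, -2, 3]]^T, v_3 = [[2, 2, -1]]^T. Check: (A - 5I) v_3 = [[0, 0, 0]]^T = 0.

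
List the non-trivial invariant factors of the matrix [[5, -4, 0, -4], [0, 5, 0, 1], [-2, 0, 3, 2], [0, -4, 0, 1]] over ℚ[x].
The Jordan structure of A has elementary divisors (x - 3)^2, (x - 3), (x - 5). Arranging the block sizes at each eigenvalue in decreasing order and taking row products gives the invariant factors.

Invariant factors (smallest first, each dividing the next): x - 3, (x - 5)(x - 3)^2.

Check: the last factor (x - 5)(x - 3)^2 is the minimal polynomial, and the product (x - 5)(x - 3)^3 is the characteristic polynomial.

x - 3, (x - 5)(x - 3)^2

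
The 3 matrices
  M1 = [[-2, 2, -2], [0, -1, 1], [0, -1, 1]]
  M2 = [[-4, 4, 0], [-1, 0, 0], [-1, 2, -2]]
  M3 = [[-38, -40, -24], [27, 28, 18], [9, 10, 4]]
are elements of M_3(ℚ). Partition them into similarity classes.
2 classes: {M1}, {M2, M3}

Characteristic polynomials: χ_{M1} = x^2(x + 2), χ_{M2} = (x + 2)^3, χ_{M3} = (x + 2)^3.

{M1}: invariant factors x^2(x + 2).

{M2, M3}: invariant factors x + 2, (x + 2)^2.

Matrices are similar if and only if their invariant-factor lists agree; the partition into similarity classes is {M1}, {M2, M3}.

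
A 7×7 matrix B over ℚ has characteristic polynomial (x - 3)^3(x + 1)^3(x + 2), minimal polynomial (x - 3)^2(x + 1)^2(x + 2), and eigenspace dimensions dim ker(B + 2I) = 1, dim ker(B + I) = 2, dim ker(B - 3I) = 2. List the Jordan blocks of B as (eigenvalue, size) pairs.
Jordan blocks: (-2, 1), (-1, 2), (-1, 1), (3, 2), (3, 1)

λ = -2: algebraic multiplicity 1 (exponent in χ_B), largest block size 1 (exponent in m_B), 1 block (geometric multiplicity). This forces block sizes [1].
λ = -1: algebraic multiplicity 3 (exponent in χ_B), largest block size 2 (exponent in m_B), 2 blocks (geometric multiplicity). These force block sizes [2, 1].
λ = 3: algebraic multiplicity 3 (exponent in χ_B), largest block size 2 (exponent in m_B), 2 blocks (geometric multiplicity). These force block sizes [2, 1].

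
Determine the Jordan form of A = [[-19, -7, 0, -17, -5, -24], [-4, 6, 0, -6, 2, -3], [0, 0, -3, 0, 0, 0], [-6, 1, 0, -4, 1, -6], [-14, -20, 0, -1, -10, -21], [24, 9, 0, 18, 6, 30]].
J = [[-3, 1, 0, 0, 0, 0], [0, -3, 0, 0, 0, 0], [0, 0, -3, 0, 0, 0], [0, 0, 0, 3, 1, 0], [0, 0, 0, 0, 3, 0], [0, 0, 0, 0, 0, 3]]

The characteristic polynomial is det(xI - A) = (x - 3)^3(x + 3)^3, so the eigenvalues are -3 (algebraic multiplicity 3), 3 (algebraic multiplicity 3).

For λ = -3: rank(A + 3I) = 4, rank((A + 3I)^2) = 3. The eigenspace has dimension 6 - 4 = 2, so there are 2 Jordan blocks; the rank sequence gives block sizes [2, 1].

For λ = 3: rank(A - 3I) = 4, rank((A - 3I)^2) = 3. The eigenspace has dimension 6 - 4 = 2, so there are 2 Jordan blocks; the rank sequence gives block sizes [2, 1].

Assembling the blocks gives the Jordan form J above.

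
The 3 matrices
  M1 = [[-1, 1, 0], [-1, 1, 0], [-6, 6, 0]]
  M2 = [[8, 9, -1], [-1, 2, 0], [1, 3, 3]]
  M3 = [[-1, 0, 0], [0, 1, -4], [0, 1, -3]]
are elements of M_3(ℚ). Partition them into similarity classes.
Characteristic polynomials: χ_{M1} = x^3, χ_{M2} = (x - 5)(x - 4)^2, χ_{M3} = (x + 1)^3.

{M1}: invariant factors x, x^2.

{M2}: invariant factors (x - 5)(x - 4)^2.

{M3}: invariant factors x + 1, (x + 1)^2.

Matrices are similar if and only if their invariant-factor lists agree; the partition into similarity classes is {M1}, {M2}, {M3}.

3 classes: {M1}, {M2}, {M3}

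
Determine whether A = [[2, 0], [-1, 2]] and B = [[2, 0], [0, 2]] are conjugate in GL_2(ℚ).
Both have characteristic polynomial (x - 2)^2, but the minimal polynomial of A is (x - 2)^2 while the minimal polynomial of B is x - 2. The minimal polynomial is a similarity invariant, so A and B are not similar.

No.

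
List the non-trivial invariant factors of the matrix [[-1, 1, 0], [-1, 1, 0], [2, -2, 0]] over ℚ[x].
The Jordan structure of A has elementary divisors x^2, x. Arranging the block sizes at each eigenvalue in decreasing order and taking row products gives the invariant factors.

Invariant factors (smallest first, each dividing the next): x, x^2.

Check: the last factor x^2 is the minimal polynomial, and the product x^3 is the characteristic polynomial.

x, x^2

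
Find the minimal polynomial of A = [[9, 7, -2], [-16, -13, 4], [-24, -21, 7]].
m_A(x) = (x - 1)^2

The characteristic polynomial factors as (x - 1)^3. The minimal polynomial is ∏(x - λ)^{k_λ} where k_λ is the size of the largest Jordan block at λ.

For λ = 1: rank(A - I) = 1, and the largest Jordan block has size 2 (the smallest k with rank((A - I)^k) = rank((A - I)^(k+1))).

So m_A(x) = (x - 1)^2.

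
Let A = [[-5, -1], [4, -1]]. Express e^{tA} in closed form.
e^{tA} = [[(1 - 2*t)*e^{-3*t}, -t*e^{-3*t}], [4*t*e^{-3*t}, (2*t + 1)*e^{-3*t}]]

A has Jordan form J = [[-3, 1], [0, -3]] with A = PJP^{-1}, so e^{tA} = P e^{tJ} P^{-1}.

For a Jordan block J_k(λ), e^{tJ_k(λ)} = e^{λt} · (I + tN + t^2 N^2/2! + ... + t^{k-1} N^{k-1}/(k-1)!) where N is the nilpotent superdiagonal part.

Assembling the blocks and conjugating back gives the entries of e^{tA} as shown above.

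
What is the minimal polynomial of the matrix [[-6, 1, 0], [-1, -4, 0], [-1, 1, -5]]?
m_A(x) = (x + 5)^2

The characteristic polynomial factors as (x + 5)^3. The minimal polynomial is ∏(x - λ)^{k_λ} where k_λ is the size of the largest Jordan block at λ.

For λ = -5: rank(A + 5I) = 1, and the largest Jordan block has size 2 (the smallest k with rank((A + 5I)^k) = rank((A + 5I)^(k+1))).

So m_A(x) = (x + 5)^2.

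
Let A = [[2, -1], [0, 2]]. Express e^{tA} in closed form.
A has Jordan form J = [[2, 1], [0, 2]] with A = PJP^{-1}, so e^{tA} = P e^{tJ} P^{-1}.

For a Jordan block J_k(λ), e^{tJ_k(λ)} = e^{λt} · (I + tN + t^2 N^2/2! + ... + t^{k-1} N^{k-1}/(k-1)!) where N is the nilpotent superdiagonal part.

Assembling the blocks and conjugating back gives the entries of e^{tA} as shown above.

e^{tA} = [[e^{2*t}, -t*e^{2*t}], [0, e^{2*t}]]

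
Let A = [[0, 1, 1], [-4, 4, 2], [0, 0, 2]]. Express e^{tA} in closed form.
A has Jordan form J = [[2, 1, 0], [0, 2, 0], [0, 0, 2]] with A = PJP^{-1}, so e^{tA} = P e^{tJ} P^{-1}.

For a Jordan block J_k(λ), e^{tJ_k(λ)} = e^{λt} · (I + tN + t^2 N^2/2! + ... + t^{k-1} N^{k-1}/(k-1)!) where N is the nilpotent superdiagonal part.

Assembling the blocks and conjugating back gives the entries of e^{tA} as shown above.

e^{tA} = [[(1 - 2*t)*e^{2*t}, t*e^{2*t}, t*e^{2*t}], [-4*t*e^{2*t}, (2*t + 1)*e^{2*t}, 2*t*e^{2*t}], [0, 0, e^{2*t}]]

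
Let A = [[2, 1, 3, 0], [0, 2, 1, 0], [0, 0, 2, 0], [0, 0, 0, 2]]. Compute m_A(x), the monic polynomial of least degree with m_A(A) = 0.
m_A(x) = (x - 2)^3

The characteristic polynomial factors as (x - 2)^4. The minimal polynomial is ∏(x - λ)^{k_λ} where k_λ is the size of the largest Jordan block at λ.

For λ = 2: rank(A - 2I) = 2, and the largest Jordan block has size 3 (the smallest k with rank((A - 2I)^k) = rank((A - 2I)^(k+1))).

So m_A(x) = (x - 2)^3.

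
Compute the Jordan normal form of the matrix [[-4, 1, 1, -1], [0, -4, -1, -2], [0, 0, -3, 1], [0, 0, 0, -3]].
The characteristic polynomial is det(xI - A) = (x + 3)^2(x + 4)^2, so the eigenvalues are -4 (algebraic multiplicity 2), -3 (algebraic multiplicity 2).

For λ = -4: rank(A + 4I) = 3, rank((A + 4I)^2) = 2. The eigenspace has dimension 4 - 3 = 1, so there is 1 Jordan block; the rank sequence gives block sizes [2].

For λ = -3: rank(A + 3I) = 3, rank((A + 3I)^2) = 2. The eigenspace has dimension 4 - 3 = 1, so there is 1 Jordan block; the rank sequence gives block sizes [2].

Assembling the blocks gives the Jordan form J above.

J = [[-4, 1, 0, 0], [0, -4, 0, 0], [0, 0, -3, 1], [0, 0, 0, -3]]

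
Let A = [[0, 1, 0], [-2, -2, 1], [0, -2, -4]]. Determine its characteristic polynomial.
xI - A = [[x, -1, 0], [2, x + 2, -1], [0, 2, x + 4]].

Expanding det(xI - A) along the first row:
det(xI - A) = + (x)·det([[x + 2, -1], [2, x + 4]]) - (-1)·det([[2, -1], [0, x + 4]]) + (0)·det([[2, x + 2], [0, 2]]).

Evaluating gives χ_A(x) = x^3 + 6x^2 + 12x + 8 = (x + 2)^3.

χ_A(x) = (x + 2)^3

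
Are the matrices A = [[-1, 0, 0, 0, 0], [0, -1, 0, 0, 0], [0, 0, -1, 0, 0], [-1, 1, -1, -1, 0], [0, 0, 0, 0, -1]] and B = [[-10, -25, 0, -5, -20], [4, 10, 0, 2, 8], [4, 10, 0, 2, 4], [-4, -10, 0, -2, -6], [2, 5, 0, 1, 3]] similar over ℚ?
trace(A) = -5 but trace(B) = 1. The trace is a similarity invariant, so A and B are not similar.

No.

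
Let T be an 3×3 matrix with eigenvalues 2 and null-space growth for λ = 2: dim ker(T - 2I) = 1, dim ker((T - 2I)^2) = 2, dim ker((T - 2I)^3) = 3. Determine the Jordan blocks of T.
λ = 2: successive nullity increments [1, 1, 1] count blocks of size ≥ k; block sizes are [3].

Jordan blocks: (2, 3)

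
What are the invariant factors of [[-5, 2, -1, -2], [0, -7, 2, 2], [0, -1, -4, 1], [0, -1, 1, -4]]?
x + 5, (x + 5)^3

The Jordan structure of A has elementary divisors (x + 5)^3, (x + 5). Arranging the block sizes at each eigenvalue in decreasing order and taking row products gives the invariant factors.

Invariant factors (smallest first, each dividing the next): x + 5, (x + 5)^3.

Check: the last factor (x + 5)^3 is the minimal polynomial, and the product (x + 5)^4 is the characteristic polynomial.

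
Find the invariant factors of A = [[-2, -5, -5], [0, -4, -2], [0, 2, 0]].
x + 2, (x + 2)^2

The Jordan structure of A has elementary divisors (x + 2)^2, (x + 2). Arranging the block sizes at each eigenvalue in decreasing order and taking row products gives the invariant factors.

Invariant factors (smallest first, each dividing the next): x + 2, (x + 2)^2.

Check: the last factor (x + 2)^2 is the minimal polynomial, and the product (x + 2)^3 is the characteristic polynomial.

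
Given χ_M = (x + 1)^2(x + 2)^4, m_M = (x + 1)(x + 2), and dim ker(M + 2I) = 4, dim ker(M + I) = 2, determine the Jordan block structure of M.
λ = -2: algebraic multiplicity 4 (exponent in χ_M), largest block size 1 (exponent in m_M), 4 blocks (geometric multiplicity). These force block sizes [1, 1, 1, 1].
λ = -1: algebraic multiplicity 2 (exponent in χ_M), largest block size 1 (exponent in m_M), 2 blocks (geometric multiplicity). These force block sizes [1, 1].

Jordan blocks: (-2, 1), (-2, 1), (-2, 1), (-2, 1), (-1, 1), (-1, 1)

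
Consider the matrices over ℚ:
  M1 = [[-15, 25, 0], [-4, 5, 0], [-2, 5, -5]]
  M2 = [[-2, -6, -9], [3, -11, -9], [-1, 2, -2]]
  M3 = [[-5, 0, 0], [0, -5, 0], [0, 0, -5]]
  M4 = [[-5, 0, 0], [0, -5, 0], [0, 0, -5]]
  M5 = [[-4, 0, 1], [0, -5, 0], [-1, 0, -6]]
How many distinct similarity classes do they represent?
2 classes: {M1, M2, M5}, {M3, M4}

Characteristic polynomials: χ_{M1} = (x + 5)^3, χ_{M2} = (x + 5)^3, χ_{M3} = (x + 5)^3, χ_{M4} = (x + 5)^3, χ_{M5} = (x + 5)^3.

{M1, M2, M5}: invariant factors x + 5, (x + 5)^2.

{M3, M4}: invariant factors x + 5, x + 5, x + 5.

Matrices are similar if and only if their invariant-factor lists agree; the partition into similarity classes is {M1, M2, M5}, {M3, M4}.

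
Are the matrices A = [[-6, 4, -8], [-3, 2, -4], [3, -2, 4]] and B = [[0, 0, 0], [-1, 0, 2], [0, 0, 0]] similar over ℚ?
Two matrices over a field are similar if and only if they have the same invariant factors.

Both A and B have characteristic polynomial x^3 and minimal polynomial x^2. Computing further, both have invariant factors x, x^2. Hence A and B are similar.

Yes.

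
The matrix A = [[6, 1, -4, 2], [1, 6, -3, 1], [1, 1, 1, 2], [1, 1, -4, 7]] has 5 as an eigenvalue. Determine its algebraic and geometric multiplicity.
The characteristic polynomial is (x - 5)^4, so the factor x - 5 appears with exponent 4: the algebraic multiplicity is 4.

rank(A - 5I) = 2, so the eigenspace has dimension 4 - 2 = 2: the geometric multiplicity is 2.

Since 2 < 4, A is not diagonalizable.

algebraic multiplicity 4, geometric multiplicity 2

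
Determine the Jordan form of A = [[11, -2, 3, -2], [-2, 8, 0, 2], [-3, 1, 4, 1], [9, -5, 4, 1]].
J = [[6, 1, 0, 0], [0, 6, 1, 0], [0, 0, 6, 0], [0, 0, 0, 6]]

The characteristic polynomial is det(xI - A) = (x - 6)^4, so the eigenvalues are 6 (algebraic multiplicity 4).

For λ = 6: rank(A - 6I) = 2, rank((A - 6I)^2) = 1, rank((A - 6I)^3) = 0. The eigenspace has dimension 4 - 2 = 2, so there are 2 Jordan blocks; the rank sequence gives block sizes [3, 1].

Assembling the blocks gives the Jordan form J above.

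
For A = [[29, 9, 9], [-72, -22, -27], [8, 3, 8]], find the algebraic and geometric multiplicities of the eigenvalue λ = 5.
algebraic multiplicity 3, geometric multiplicity 2

The characteristic polynomial is (x - 5)^3, so the factor x - 5 appears with exponent 3: the algebraic multiplicity is 3.

rank(A - 5I) = 1, so the eigenspace has dimension 3 - 1 = 2: the geometric multiplicity is 2.

Since 2 < 3, A is not diagonalizable.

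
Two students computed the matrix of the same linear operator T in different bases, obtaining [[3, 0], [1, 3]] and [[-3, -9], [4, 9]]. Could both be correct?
Yes.

Two matrices over a field are similar if and only if they have the same invariant factors.

Both A and B have characteristic polynomial (x - 3)^2 and minimal polynomial (x - 3)^2. Computing further, both have invariant factors (x - 3)^2. Hence A and B are similar.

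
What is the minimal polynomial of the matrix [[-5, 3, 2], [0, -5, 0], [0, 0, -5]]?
m_A(x) = (x + 5)^2

The characteristic polynomial factors as (x + 5)^3. The minimal polynomial is ∏(x - λ)^{k_λ} where k_λ is the size of the largest Jordan block at λ.

For λ = -5: rank(A + 5I) = 1, and the largest Jordan block has size 2 (the smallest k with rank((A + 5I)^k) = rank((A + 5I)^(k+1))).

So m_A(x) = (x + 5)^2.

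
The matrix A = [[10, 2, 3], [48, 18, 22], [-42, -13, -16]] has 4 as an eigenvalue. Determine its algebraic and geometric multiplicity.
The characteristic polynomial is (x - 4)^3, so the factor x - 4 appears with exponent 3: the algebraic multiplicity is 3.

rank(A - 4I) = 2, so the eigenspace has dimension 3 - 2 = 1: the geometric multiplicity is 1.

Since 1 < 3, A is not diagonalizable.

algebraic multiplicity 3, geometric multiplicity 1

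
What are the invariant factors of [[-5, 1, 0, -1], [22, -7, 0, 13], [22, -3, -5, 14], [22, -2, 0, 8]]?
The Jordan structure of A has elementary divisors (x + 5)^2, (x + 5), (x - 6). Arranging the block sizes at each eigenvalue in decreasing order and taking row products gives the invariant factors.

Invariant factors (smallest first, each dividing the next): x + 5, (x - 6)(x + 5)^2.

Check: the last factor (x - 6)(x + 5)^2 is the minimal polynomial, and the product (x - 6)(x + 5)^3 is the characteristic polynomial.

x + 5, (x - 6)(x + 5)^2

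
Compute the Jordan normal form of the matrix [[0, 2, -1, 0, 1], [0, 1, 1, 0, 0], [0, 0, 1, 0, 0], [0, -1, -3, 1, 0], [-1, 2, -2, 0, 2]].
The characteristic polynomial is det(xI - A) = (x - 1)^5, so the eigenvalues are 1 (algebraic multiplicity 5).

For λ = 1: rank(A - I) = 3, rank((A - I)^2) = 1, rank((A - I)^3) = 0. The eigenspace has dimension 5 - 3 = 2, so there are 2 Jordan blocks; the rank sequence gives block sizes [3, 2].

Assembling the blocks gives the Jordan form J above.

J = [[1, 1, 0, 0, 0], [0, 1, 1, 0, 0], [0, 0, 1, 0, 0], [0, 0, 0, 1, 1], [0, 0, 0, 0, 1]]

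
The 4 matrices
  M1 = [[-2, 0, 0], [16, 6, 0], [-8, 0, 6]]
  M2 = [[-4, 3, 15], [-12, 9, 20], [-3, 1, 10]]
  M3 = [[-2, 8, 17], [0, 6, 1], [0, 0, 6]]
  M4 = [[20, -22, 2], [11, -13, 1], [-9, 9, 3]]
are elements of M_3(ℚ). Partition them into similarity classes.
3 classes: {M1}, {M2}, {M3, M4}

Characteristic polynomials: χ_{M1} = (x - 6)^2(x + 2), χ_{M2} = (x - 5)^3, χ_{M3} = (x - 6)^2(x + 2), χ_{M4} = (x - 6)^2(x + 2).

{M1}: invariant factors x - 6, (x - 6)(x + 2).

{M2}: invariant factors x - 5, (x - 5)^2.

{M3, M4}: invariant factors (x - 6)^2(x + 2).

Matrices are similar if and only if their invariant-factor lists agree; the partition into similarity classes is {M1}, {M2}, {M3, M4}.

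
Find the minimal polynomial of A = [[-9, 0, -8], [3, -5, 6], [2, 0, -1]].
The characteristic polynomial factors as (x + 5)^3. The minimal polynomial is ∏(x - λ)^{k_λ} where k_λ is the size of the largest Jordan block at λ.

For λ = -5: rank(A + 5I) = 1, and the largest Jordan block has size 2 (the smallest k with rank((A + 5I)^k) = rank((A + 5I)^(k+1))).

So m_A(x) = (x + 5)^2.

m_A(x) = (x + 5)^2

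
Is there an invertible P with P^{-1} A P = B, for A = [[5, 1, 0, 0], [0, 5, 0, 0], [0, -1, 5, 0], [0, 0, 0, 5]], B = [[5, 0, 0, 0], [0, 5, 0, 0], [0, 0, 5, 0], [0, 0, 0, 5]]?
No.

Both have characteristic polynomial (x - 5)^4, but the minimal polynomial of A is (x - 5)^2 while the minimal polynomial of B is x - 5. The minimal polynomial is a similarity invariant, so A and B are not similar.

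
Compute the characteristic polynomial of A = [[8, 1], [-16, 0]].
χ_A(x) = (x - 4)^2

xI - A = [[x - 8, -1], [16, x]].

Expanding det(xI - A) along the first row:
det(xI - A) = + (x - 8)·det([[x]]) - (-1)·det([[16]]).

Evaluating gives χ_A(x) = x^2 - 8x + 16 = (x - 4)^2.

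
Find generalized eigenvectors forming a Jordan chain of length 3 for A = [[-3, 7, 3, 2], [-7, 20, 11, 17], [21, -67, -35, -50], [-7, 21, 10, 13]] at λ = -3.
v_1 = [[1, -3, 7, 0]]^T, v_2 = [[0, 1, -2, 0]]^T, v_3 = [[1, 1, -3, 1]]^T

We seek v_1 ∈ ker((A + 3I)^3) \ ker((A + 3I)^2), then set v_{i+1} = (A + 3I) v_i.

One such chain is v_1 = [[1, -3, 7, 0]]^T, v_2 = [[0, 1, -2, 0]]^T, v_3 = [[1, 1, -3, 1]]^T. Check: (A + 3I) v_3 = [[0, 0, 0, 0]]^T = 0.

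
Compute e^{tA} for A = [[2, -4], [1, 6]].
A has Jordan form J = [[4, 1], [0, 4]] with A = PJP^{-1}, so e^{tA} = P e^{tJ} P^{-1}.

For a Jordan block J_k(λ), e^{tJ_k(λ)} = e^{λt} · (I + tN + t^2 N^2/2! + ... + t^{k-1} N^{k-1}/(k-1)!) where N is the nilpotent superdiagonal part.

Assembling the blocks and conjugating back gives the entries of e^{tA} as shown above.

e^{tA} = [[(1 - 2*t)*e^{4*t}, -4*t*e^{4*t}], [t*e^{4*t}, (2*t + 1)*e^{4*t}]]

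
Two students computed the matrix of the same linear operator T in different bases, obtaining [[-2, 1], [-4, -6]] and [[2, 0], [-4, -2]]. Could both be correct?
trace(A) = -8 but trace(B) = 0. The trace is a similarity invariant, so A and B are not similar.

No.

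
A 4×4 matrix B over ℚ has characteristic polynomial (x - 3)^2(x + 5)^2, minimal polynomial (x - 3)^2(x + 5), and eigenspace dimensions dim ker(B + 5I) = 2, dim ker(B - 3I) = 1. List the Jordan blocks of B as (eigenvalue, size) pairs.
λ = -5: algebraic multiplicity 2 (exponent in χ_B), largest block size 1 (exponent in m_B), 2 blocks (geometric multiplicity). These force block sizes [1, 1].
λ = 3: algebraic multiplicity 2 (exponent in χ_B), largest block size 2 (exponent in m_B), 1 block (geometric multiplicity). This forces block sizes [2].

Jordan blocks: (-5, 1), (-5, 1), (3, 2)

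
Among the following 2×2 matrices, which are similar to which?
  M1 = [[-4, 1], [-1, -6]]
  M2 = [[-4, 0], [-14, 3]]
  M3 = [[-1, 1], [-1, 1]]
3 classes: {M1}, {M2}, {M3}

Characteristic polynomials: χ_{M1} = (x + 5)^2, χ_{M2} = (x - 3)(x + 4), χ_{M3} = x^2.

{M1}: invariant factors (x + 5)^2.

{M2}: invariant factors (x - 3)(x + 4).

{M3}: invariant factors x^2.

Matrices are similar if and only if their invariant-factor lists agree; the partition into similarity classes is {M1}, {M2}, {M3}.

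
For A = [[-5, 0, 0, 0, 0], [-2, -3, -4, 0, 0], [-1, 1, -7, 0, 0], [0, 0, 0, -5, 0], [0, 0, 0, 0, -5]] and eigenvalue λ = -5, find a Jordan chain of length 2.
We seek v_1 ∈ ker((A + 5I)^2) \ ker(A + 5I), then set v_{i+1} = (A + 5I) v_i.

One such chain is v_1 = [[0, 3, 1, 0, 0]]^T, v_2 = [[0, 2, 1, 0, 0]]^T. Check: (A + 5I) v_2 = [[0, 0, 0, 0, 0]]^T = 0.

v_1 = [[0, 3, 1, 0, 0]]^T, v_2 = [[0, 2, 1, 0, 0]]^T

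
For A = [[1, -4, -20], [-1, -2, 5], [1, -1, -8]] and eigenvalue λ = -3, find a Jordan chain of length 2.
v_1 = [[-3, 1, -1]]^T, v_2 = [[4, -1, 1]]^T

We seek v_1 ∈ ker((A + 3I)^2) \ ker(A + 3I), then set v_{i+1} = (A + 3I) v_i.

One such chain is v_1 = [[-3, 1, -1]]^T, v_2 = [[4, -1, 1]]^T. Check: (A + 3I) v_2 = [[0, 0, 0]]^T = 0.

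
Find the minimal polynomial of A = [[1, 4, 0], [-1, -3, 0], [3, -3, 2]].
m_A(x) = (x - 2)(x + 1)^2

The characteristic polynomial factors as (x - 2)(x + 1)^2. The minimal polynomial is ∏(x - λ)^{k_λ} where k_λ is the size of the largest Jordan block at λ.

For λ = -1: rank(A + I) = 2, and the largest Jordan block has size 2 (the smallest k with rank((A + I)^k) = rank((A + I)^(k+1))).
For λ = 2: rank(A - 2I) = 2, and the largest Jordan block has size 1 (the smallest k with rank((A - 2I)^k) = rank((A - 2I)^(k+1))).

So m_A(x) = (x - 2)(x + 1)^2.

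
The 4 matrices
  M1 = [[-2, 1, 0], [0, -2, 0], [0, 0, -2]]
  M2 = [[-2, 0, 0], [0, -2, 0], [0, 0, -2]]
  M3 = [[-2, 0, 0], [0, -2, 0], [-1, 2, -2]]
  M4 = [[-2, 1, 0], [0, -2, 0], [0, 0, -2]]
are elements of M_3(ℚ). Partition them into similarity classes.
2 classes: {M1, M3, M4}, {M2}

Characteristic polynomials: χ_{M1} = (x + 2)^3, χ_{M2} = (x + 2)^3, χ_{M3} = (x + 2)^3, χ_{M4} = (x + 2)^3.

{M1, M3, M4}: invariant factors x + 2, (x + 2)^2.

{M2}: invariant factors x + 2, x + 2, x + 2.

Matrices are similar if and only if their invariant-factor lists agree; the partition into similarity classes is {M1, M3, M4}, {M2}.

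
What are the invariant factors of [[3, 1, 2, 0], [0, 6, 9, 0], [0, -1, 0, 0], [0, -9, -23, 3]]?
The Jordan structure of A has elementary divisors (x - 3)^3, (x - 3). Arranging the block sizes at each eigenvalue in decreasing order and taking row products gives the invariant factors.

Invariant factors (smallest first, each dividing the next): x - 3, (x - 3)^3.

Check: the last factor (x - 3)^3 is the minimal polynomial, and the product (x - 3)^4 is the characteristic polynomial.

x - 3, (x - 3)^3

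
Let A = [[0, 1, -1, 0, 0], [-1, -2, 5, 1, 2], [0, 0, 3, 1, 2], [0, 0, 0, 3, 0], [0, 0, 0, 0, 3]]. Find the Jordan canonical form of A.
The characteristic polynomial is det(xI - A) = (x - 3)^3(x + 1)^2, so the eigenvalues are -1 (algebraic multiplicity 2), 3 (algebraic multiplicity 3).

For λ = -1: rank(A + I) = 4, rank((A + I)^2) = 3. The eigenspace has dimension 5 - 4 = 1, so there is 1 Jordan block; the rank sequence gives block sizes [2].

For λ = 3: rank(A - 3I) = 3, rank((A - 3I)^2) = 2. The eigenspace has dimension 5 - 3 = 2, so there are 2 Jordan blocks; the rank sequence gives block sizes [2, 1].

Assembling the blocks gives the Jordan form J above.

J = [[-1, 1, 0, 0, 0], [0, -1, 0, 0, 0], [0, 0, 3, 1, 0], [0, 0, 0, 3, 0], [0, 0, 0, 0, 3]]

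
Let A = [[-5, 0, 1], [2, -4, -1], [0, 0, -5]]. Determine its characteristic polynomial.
χ_A(x) = (x + 4)(x + 5)^2

xI - A = [[x + 5, 0, -1], [-2, x + 4, 1], [0, 0, x + 5]].

Expanding det(xI - A) along the first row:
det(xI - A) = + (x + 5)·det([[x + 4, 1], [0, x + 5]]) - (0)·det([[-2, 1], [0, x + 5]]) + (-1)·det([[-2, x + 4], [0, 0]]).

Evaluating gives χ_A(x) = x^3 + 14x^2 + 65x + 100 = (x + 4)(x + 5)^2.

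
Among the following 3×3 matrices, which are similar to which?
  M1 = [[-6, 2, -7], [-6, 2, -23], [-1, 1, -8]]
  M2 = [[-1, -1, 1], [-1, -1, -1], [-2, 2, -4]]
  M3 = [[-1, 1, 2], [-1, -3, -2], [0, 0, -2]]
2 classes: {M1}, {M2, M3}

Characteristic polynomials: χ_{M1} = (x + 4)^3, χ_{M2} = (x + 2)^3, χ_{M3} = (x + 2)^3.

{M1}: invariant factors (x + 4)^3.

{M2, M3}: invariant factors x + 2, (x + 2)^2.

Matrices are similar if and only if their invariant-factor lists agree; the partition into similarity classes is {M1}, {M2, M3}.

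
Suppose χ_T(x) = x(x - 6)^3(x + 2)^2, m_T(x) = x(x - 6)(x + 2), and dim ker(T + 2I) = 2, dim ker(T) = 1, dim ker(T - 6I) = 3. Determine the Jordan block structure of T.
Jordan blocks: (-2, 1), (-2, 1), (0, 1), (6, 1), (6, 1), (6, 1)

λ = -2: algebraic multiplicity 2 (exponent in χ_T), largest block size 1 (exponent in m_T), 2 blocks (geometric multiplicity). These force block sizes [1, 1].
λ = 0: algebraic multiplicity 1 (exponent in χ_T), largest block size 1 (exponent in m_T), 1 block (geometric multiplicity). This forces block sizes [1].
λ = 6: algebraic multiplicity 3 (exponent in χ_T), largest block size 1 (exponent in m_T), 3 blocks (geometric multiplicity). These force block sizes [1, 1, 1].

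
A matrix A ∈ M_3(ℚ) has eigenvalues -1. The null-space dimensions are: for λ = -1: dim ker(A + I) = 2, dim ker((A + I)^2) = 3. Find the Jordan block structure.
λ = -1: successive nullity increments [2, 1] count blocks of size ≥ k; block sizes are [2, 1].

Jordan blocks: (-1, 2), (-1, 1)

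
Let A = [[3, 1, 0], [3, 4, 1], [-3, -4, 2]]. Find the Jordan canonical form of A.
J = [[3, 1, 0], [0, 3, 1], [0, 0, 3]]

The characteristic polynomial is det(xI - A) = (x - 3)^3, so the eigenvalues are 3 (algebraic multiplicity 3).

For λ = 3: rank(A - 3I) = 2, rank((A - 3I)^2) = 1, rank((A - 3I)^3) = 0. The eigenspace has dimension 3 - 2 = 1, so there is 1 Jordan block; the rank sequence gives block sizes [3].

Assembling the blocks gives the Jordan form J above.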